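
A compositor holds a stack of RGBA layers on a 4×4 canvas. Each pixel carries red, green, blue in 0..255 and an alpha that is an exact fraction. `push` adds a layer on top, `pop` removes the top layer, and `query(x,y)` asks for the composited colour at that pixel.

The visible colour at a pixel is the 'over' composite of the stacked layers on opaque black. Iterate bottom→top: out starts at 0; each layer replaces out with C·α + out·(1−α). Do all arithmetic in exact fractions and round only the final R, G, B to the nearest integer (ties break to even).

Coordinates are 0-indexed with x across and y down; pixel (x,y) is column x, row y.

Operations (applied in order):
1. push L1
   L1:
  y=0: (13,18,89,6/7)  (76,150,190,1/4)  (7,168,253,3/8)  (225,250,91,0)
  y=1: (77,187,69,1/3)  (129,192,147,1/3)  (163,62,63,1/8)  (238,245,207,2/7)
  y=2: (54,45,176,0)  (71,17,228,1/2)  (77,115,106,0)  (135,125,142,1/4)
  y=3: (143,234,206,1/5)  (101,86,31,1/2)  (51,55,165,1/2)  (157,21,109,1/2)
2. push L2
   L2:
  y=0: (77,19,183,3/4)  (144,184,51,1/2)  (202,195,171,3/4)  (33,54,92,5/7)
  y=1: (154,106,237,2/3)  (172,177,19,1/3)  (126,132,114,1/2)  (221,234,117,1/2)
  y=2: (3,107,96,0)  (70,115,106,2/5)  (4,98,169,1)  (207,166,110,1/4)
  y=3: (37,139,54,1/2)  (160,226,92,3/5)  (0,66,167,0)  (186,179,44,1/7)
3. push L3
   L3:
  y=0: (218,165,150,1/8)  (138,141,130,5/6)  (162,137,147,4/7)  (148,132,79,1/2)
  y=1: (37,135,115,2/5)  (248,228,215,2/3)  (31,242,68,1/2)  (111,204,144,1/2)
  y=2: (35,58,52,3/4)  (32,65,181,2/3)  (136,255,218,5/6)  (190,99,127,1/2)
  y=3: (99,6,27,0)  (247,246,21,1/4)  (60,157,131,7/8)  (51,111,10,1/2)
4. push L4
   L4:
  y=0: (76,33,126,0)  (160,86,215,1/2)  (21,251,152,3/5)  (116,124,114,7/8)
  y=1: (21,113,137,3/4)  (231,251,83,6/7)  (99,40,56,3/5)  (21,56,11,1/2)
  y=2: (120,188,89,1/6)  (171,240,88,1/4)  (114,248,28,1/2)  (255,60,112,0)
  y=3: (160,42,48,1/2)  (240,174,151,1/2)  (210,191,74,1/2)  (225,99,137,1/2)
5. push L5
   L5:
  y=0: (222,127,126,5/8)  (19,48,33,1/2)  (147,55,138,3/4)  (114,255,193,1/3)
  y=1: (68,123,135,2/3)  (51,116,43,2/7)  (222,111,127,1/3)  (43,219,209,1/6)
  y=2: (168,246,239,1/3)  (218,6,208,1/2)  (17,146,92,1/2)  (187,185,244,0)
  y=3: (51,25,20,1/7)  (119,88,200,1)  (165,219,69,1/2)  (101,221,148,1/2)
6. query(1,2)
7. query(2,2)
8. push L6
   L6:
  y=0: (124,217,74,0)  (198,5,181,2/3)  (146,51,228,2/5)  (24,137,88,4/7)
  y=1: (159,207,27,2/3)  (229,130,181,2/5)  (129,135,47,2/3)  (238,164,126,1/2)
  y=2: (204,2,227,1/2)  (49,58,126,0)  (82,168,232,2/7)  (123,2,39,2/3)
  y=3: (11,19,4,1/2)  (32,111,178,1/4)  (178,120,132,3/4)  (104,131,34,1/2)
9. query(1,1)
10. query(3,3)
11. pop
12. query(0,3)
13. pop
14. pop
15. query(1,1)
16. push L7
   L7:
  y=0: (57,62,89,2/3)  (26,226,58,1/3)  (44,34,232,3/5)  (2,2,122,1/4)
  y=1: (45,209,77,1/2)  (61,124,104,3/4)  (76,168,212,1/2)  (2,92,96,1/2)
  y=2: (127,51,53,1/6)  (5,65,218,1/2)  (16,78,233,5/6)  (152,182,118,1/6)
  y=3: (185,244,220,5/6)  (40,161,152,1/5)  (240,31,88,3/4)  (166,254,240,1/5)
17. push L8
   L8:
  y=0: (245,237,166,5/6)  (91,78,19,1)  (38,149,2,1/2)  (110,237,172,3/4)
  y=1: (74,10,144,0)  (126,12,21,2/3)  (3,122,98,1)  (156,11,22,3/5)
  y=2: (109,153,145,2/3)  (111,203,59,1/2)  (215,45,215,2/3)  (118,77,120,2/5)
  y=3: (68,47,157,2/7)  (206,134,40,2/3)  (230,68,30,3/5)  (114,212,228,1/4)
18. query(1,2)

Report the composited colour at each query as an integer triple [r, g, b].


(1,2) stack=L1,L2,L3,L4,L5; from [0,0,0]:
+L1 (α=1/2) → [71/2, 17/2, 114]
+L2 (α=2/5) → [493/10, 511/10, 554/5]
+L3 (α=2/3) → [1133/30, 1811/30, 788/5]
+L4 (α=1/4) → [2843/40, 4211/40, 701/5]
+L5 (α=1/2) → [11563/80, 4451/80, 1741/10]
→ [145, 56, 174]

at x=2,y=2 over L1,L2,L3,L4,L5:
+L1 (α=0) → [0, 0, 0]
+L2 (α=1) → [4, 98, 169]
+L3 (α=5/6) → [114, 1373/6, 1259/6]
+L4 (α=1/2) → [114, 2861/12, 1427/12]
+L5 (α=1/2) → [131/2, 4613/24, 2531/24]
→ [66, 192, 105]

query (1,1) [L1,L2,L3,L4,L5,L6] — begin 0,0,0
+L1 (α=1/3) → [43, 64, 49]
+L2 (α=1/3) → [86, 305/3, 39]
+L3 (α=2/3) → [194, 1673/9, 469/3]
+L4 (α=6/7) → [1580/7, 15227/63, 1963/21]
+L5 (α=2/7) → [8614/49, 90751/441, 11621/147]
+L6 (α=2/5) → [48284/245, 128971/735, 29359/245]
→ [197, 175, 120]

query (3,3) [L1,L2,L3,L4,L5,L6] — begin 0,0,0
+L1 (α=1/2) → [157/2, 21/2, 109/2]
+L2 (α=1/7) → [657/7, 242/7, 53]
+L3 (α=1/2) → [507/7, 1019/14, 63/2]
+L4 (α=1/2) → [1041/7, 2405/28, 337/4]
+L5 (α=1/2) → [874/7, 8593/56, 929/8]
+L6 (α=1/2) → [801/7, 15929/112, 1201/16]
rounded: [114, 142, 75]

at x=0,y=3 over L1,L2,L3,L4,L5:
L1 α=1/5: [143/5, 234/5, 206/5]
L2 α=1/2: [164/5, 929/10, 238/5]
L3 α=0: [164/5, 929/10, 238/5]
L4 α=1/2: [482/5, 1349/20, 239/5]
L5 α=1/7: [3147/35, 4297/70, 1534/35]
→ [90, 61, 44]

query (1,1) [L1,L2,L3] — begin 0,0,0
after L1 α=1/3: [43, 64, 49]
after L2 α=1/3: [86, 305/3, 39]
after L3 α=2/3: [194, 1673/9, 469/3]
→ [194, 186, 156]

at x=1,y=2 over L1,L2,L3,L7,L8:
after L1 α=1/2: [71/2, 17/2, 114]
after L2 α=2/5: [493/10, 511/10, 554/5]
after L3 α=2/3: [1133/30, 1811/30, 788/5]
after L7 α=1/2: [1283/60, 3761/60, 939/5]
after L8 α=1/2: [7943/120, 15941/120, 617/5]
rounded: [66, 133, 123]


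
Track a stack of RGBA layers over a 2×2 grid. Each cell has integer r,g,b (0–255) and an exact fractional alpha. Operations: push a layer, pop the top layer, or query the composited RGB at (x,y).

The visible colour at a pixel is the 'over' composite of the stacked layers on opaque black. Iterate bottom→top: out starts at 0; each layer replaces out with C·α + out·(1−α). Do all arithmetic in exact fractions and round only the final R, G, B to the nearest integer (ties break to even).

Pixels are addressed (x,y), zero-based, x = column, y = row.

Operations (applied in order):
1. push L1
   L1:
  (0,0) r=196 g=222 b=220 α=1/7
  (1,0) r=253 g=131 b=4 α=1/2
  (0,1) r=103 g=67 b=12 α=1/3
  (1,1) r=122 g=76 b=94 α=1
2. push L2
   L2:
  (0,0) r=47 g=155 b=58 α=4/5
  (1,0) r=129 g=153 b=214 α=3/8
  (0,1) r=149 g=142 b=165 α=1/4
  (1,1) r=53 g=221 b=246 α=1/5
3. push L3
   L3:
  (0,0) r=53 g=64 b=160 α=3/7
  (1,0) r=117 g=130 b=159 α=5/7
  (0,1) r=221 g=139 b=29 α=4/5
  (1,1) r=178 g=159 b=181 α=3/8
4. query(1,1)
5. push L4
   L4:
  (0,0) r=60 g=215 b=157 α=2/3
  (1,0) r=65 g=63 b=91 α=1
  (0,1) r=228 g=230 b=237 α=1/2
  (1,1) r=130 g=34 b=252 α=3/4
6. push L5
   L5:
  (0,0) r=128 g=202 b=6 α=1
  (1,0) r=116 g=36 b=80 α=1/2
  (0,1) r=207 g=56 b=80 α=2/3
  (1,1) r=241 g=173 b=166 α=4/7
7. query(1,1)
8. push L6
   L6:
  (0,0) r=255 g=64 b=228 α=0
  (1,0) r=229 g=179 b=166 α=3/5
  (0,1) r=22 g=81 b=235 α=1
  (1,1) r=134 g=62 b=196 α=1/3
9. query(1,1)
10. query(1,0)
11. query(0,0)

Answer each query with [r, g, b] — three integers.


query (1,1) [L1,L2,L3] — begin 0,0,0
after L1 α=1: [122, 76, 94]
after L2 α=1/5: [541/5, 105, 622/5]
after L3 α=3/8: [1075/8, 501/4, 1165/8]
= [134, 125, 146]

query (1,1) [L1,L2,L3,L4,L5] — begin 0,0,0
L1 α=1: [122, 76, 94]
L2 α=1/5: [541/5, 105, 622/5]
L3 α=3/8: [1075/8, 501/4, 1165/8]
L4 α=3/4: [4195/32, 909/16, 7213/32]
L5 α=4/7: [43433/224, 13799/112, 42887/224]
= [194, 123, 191]

at x=1,y=1 over L1,L2,L3,L4,L5,L6:
after L1 α=1: [122, 76, 94]
after L2 α=1/5: [541/5, 105, 622/5]
after L3 α=3/8: [1075/8, 501/4, 1165/8]
after L4 α=3/4: [4195/32, 909/16, 7213/32]
after L5 α=4/7: [43433/224, 13799/112, 42887/224]
after L6 α=1/3: [58441/336, 5757/56, 21613/112]
rounded: [174, 103, 193]

query (1,0) [L1,L2,L3,L4,L5,L6] — begin 0,0,0
L1 α=1/2: [253/2, 131/2, 2]
L2 α=3/8: [2039/16, 1573/16, 163/2]
L3 α=5/7: [6719/56, 6773/56, 958/7]
L4 α=1: [65, 63, 91]
L5 α=1/2: [181/2, 99/2, 171/2]
L6 α=3/5: [868/5, 636/5, 669/5]
rounded: [174, 127, 134]

at x=0,y=0 over L1,L2,L3,L4,L5,L6:
L1 α=1/7: [28, 222/7, 220/7]
L2 α=4/5: [216/5, 4562/35, 1844/35]
L3 α=3/7: [237/5, 24968/245, 24176/245]
L4 α=2/3: [279/5, 130318/735, 33702/245]
L5 α=1: [128, 202, 6]
L6 α=0: [128, 202, 6]
rounded: [128, 202, 6]


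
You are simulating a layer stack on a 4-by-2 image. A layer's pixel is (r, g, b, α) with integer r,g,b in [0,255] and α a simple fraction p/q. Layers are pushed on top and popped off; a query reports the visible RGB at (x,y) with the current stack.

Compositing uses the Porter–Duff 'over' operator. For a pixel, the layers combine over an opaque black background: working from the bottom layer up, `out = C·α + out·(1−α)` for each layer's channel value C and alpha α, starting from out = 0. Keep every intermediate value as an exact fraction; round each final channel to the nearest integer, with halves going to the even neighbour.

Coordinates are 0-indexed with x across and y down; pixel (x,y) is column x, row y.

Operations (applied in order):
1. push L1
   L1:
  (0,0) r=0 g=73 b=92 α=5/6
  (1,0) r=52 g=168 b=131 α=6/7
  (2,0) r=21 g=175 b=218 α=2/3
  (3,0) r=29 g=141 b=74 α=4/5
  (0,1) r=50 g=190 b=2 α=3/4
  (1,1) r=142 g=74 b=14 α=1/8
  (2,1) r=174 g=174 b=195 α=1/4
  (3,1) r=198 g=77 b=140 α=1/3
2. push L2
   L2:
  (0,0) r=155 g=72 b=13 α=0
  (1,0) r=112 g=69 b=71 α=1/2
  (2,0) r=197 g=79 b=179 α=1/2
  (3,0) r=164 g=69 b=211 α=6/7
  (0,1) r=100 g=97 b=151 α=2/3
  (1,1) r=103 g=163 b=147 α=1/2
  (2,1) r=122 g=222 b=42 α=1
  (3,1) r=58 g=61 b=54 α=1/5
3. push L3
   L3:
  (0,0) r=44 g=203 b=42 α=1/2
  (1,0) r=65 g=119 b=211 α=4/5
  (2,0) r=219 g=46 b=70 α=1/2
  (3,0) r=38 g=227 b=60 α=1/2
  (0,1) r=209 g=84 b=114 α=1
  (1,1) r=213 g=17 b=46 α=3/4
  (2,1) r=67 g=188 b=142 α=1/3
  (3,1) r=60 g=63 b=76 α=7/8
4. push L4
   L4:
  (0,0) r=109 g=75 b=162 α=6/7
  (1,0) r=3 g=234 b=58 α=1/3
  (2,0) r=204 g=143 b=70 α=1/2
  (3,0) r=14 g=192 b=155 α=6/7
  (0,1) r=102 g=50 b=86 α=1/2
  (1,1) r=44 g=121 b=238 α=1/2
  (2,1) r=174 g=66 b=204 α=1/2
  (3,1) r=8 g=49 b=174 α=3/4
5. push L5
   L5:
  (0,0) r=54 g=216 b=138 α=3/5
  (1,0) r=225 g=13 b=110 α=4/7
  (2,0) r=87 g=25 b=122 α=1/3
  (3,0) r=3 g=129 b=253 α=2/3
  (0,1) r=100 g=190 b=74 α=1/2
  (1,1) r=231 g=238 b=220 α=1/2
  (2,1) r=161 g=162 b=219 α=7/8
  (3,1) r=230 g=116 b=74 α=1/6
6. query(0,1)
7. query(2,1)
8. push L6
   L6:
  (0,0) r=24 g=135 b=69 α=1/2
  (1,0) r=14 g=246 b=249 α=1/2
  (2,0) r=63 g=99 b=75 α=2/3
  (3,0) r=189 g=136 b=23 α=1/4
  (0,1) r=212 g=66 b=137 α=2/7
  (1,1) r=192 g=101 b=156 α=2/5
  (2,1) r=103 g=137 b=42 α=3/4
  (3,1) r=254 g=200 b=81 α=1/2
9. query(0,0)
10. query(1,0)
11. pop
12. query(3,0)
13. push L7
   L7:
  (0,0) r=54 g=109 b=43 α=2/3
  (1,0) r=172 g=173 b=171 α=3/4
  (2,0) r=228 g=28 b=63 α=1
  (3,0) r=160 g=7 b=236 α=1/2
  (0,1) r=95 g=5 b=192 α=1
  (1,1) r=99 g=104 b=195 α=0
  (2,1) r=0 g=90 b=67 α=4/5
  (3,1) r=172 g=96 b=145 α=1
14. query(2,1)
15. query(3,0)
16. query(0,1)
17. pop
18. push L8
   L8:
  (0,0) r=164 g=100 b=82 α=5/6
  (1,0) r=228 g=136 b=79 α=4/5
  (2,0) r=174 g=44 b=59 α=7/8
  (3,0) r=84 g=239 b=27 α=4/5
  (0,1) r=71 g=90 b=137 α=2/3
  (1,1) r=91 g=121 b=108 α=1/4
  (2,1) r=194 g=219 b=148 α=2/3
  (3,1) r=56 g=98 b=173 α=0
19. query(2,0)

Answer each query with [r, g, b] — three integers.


(0,1) stack=L1,L2,L3,L4,L5; from [0,0,0]:
L1 α=3/4: [75/2, 285/2, 3/2]
L2 α=2/3: [475/6, 673/6, 607/6]
L3 α=1: [209, 84, 114]
L4 α=1/2: [311/2, 67, 100]
L5 α=1/2: [511/4, 257/2, 87]
→ [128, 128, 87]

at x=2,y=1 over L1,L2,L3,L4,L5:
L1 α=1/4: [87/2, 87/2, 195/4]
L2 α=1: [122, 222, 42]
L3 α=1/3: [311/3, 632/3, 226/3]
L4 α=1/2: [833/6, 415/3, 419/3]
L5 α=7/8: [7595/48, 3817/24, 2509/12]
→ [158, 159, 209]

(0,0) stack=L1,L2,L3,L4,L5,L6; from [0,0,0]:
+L1 (α=5/6) → [0, 365/6, 230/3]
+L2 (α=0) → [0, 365/6, 230/3]
+L3 (α=1/2) → [22, 1583/12, 178/3]
+L4 (α=6/7) → [676/7, 6983/84, 442/3]
+L5 (α=3/5) → [2486/35, 34199/210, 2126/15]
+L6 (α=1/2) → [1663/35, 62549/420, 3161/30]
→ [48, 149, 105]

(1,0) stack=L1,L2,L3,L4,L5,L6; from [0,0,0]:
L1 α=6/7: [312/7, 144, 786/7]
L2 α=1/2: [548/7, 213/2, 1283/14]
L3 α=4/5: [2368/35, 233/2, 13099/70]
L4 α=1/3: [4841/105, 467/3, 5043/35]
L5 α=4/7: [36341/245, 519/7, 30529/245]
L6 α=1/2: [39771/490, 2241/14, 45767/245]
→ [81, 160, 187]

(3,0) stack=L1,L2,L3,L4,L5; from [0,0,0]:
after L1 α=4/5: [116/5, 564/5, 296/5]
after L2 α=6/7: [5036/35, 2634/35, 6626/35]
after L3 α=1/2: [3183/35, 10579/70, 4363/35]
after L4 α=6/7: [6123/245, 91219/490, 36913/245]
after L5 α=2/3: [2531/245, 217639/1470, 160883/735]
= [10, 148, 219]

query (2,1) [L1,L2,L3,L4,L5,L7] — begin 0,0,0
+L1 (α=1/4) → [87/2, 87/2, 195/4]
+L2 (α=1) → [122, 222, 42]
+L3 (α=1/3) → [311/3, 632/3, 226/3]
+L4 (α=1/2) → [833/6, 415/3, 419/3]
+L5 (α=7/8) → [7595/48, 3817/24, 2509/12]
+L7 (α=4/5) → [1519/48, 12457/120, 1145/12]
rounded: [32, 104, 95]

at x=3,y=0 over L1,L2,L3,L4,L5,L7:
after L1 α=4/5: [116/5, 564/5, 296/5]
after L2 α=6/7: [5036/35, 2634/35, 6626/35]
after L3 α=1/2: [3183/35, 10579/70, 4363/35]
after L4 α=6/7: [6123/245, 91219/490, 36913/245]
after L5 α=2/3: [2531/245, 217639/1470, 160883/735]
after L7 α=1/2: [41731/490, 227929/2940, 334343/1470]
= [85, 78, 227]

query (0,1) [L1,L2,L3,L4,L5,L7] — begin 0,0,0
L1 α=3/4: [75/2, 285/2, 3/2]
L2 α=2/3: [475/6, 673/6, 607/6]
L3 α=1: [209, 84, 114]
L4 α=1/2: [311/2, 67, 100]
L5 α=1/2: [511/4, 257/2, 87]
L7 α=1: [95, 5, 192]
= [95, 5, 192]

(2,0) stack=L1,L2,L3,L4,L5,L8; from [0,0,0]:
L1 α=2/3: [14, 350/3, 436/3]
L2 α=1/2: [211/2, 587/6, 973/6]
L3 α=1/2: [649/4, 863/12, 1393/12]
L4 α=1/2: [1465/8, 2579/24, 2233/24]
L5 α=1/3: [1813/12, 2879/36, 3697/36]
L8 α=7/8: [16429/96, 13967/288, 18565/288]
→ [171, 48, 64]


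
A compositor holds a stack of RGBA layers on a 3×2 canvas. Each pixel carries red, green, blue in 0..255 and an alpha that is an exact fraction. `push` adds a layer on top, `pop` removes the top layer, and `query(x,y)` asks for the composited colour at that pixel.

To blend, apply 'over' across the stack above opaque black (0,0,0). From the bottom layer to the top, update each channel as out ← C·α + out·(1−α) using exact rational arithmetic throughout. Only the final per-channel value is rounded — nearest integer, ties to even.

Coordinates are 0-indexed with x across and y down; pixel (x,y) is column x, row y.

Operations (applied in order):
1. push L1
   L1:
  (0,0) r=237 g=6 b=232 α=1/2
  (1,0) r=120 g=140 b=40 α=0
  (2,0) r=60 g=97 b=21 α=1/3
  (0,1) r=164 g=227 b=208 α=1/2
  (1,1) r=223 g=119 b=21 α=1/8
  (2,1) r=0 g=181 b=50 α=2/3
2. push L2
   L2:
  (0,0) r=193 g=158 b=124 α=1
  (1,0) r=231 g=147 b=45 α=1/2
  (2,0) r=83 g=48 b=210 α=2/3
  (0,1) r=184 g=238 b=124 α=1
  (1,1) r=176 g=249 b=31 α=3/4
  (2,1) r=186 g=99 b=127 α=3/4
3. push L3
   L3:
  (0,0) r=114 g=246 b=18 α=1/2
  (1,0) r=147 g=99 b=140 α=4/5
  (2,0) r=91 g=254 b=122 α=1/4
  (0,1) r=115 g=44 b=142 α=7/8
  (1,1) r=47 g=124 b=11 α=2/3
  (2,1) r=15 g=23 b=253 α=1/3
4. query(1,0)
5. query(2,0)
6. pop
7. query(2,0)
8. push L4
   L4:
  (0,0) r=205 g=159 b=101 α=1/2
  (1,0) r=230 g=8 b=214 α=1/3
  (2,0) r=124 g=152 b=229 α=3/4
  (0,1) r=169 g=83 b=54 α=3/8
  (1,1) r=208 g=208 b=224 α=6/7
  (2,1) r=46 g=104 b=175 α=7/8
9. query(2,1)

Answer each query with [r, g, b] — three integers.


query (1,0) [L1,L2,L3] — begin 0,0,0
L1 α=0: [0, 0, 0]
L2 α=1/2: [231/2, 147/2, 45/2]
L3 α=4/5: [1407/10, 939/10, 233/2]
→ [141, 94, 116]

(2,0) stack=L1,L2,L3; from [0,0,0]:
L1 α=1/3: [20, 97/3, 7]
L2 α=2/3: [62, 385/9, 427/3]
L3 α=1/4: [277/4, 1147/12, 549/4]
rounded: [69, 96, 137]

at x=2,y=0 over L1,L2:
L1 α=1/3: [20, 97/3, 7]
L2 α=2/3: [62, 385/9, 427/3]
→ [62, 43, 142]

at x=2,y=1 over L1,L2,L4:
after L1 α=2/3: [0, 362/3, 100/3]
after L2 α=3/4: [279/2, 1253/12, 1243/12]
after L4 α=7/8: [923/16, 9989/96, 15943/96]
→ [58, 104, 166]


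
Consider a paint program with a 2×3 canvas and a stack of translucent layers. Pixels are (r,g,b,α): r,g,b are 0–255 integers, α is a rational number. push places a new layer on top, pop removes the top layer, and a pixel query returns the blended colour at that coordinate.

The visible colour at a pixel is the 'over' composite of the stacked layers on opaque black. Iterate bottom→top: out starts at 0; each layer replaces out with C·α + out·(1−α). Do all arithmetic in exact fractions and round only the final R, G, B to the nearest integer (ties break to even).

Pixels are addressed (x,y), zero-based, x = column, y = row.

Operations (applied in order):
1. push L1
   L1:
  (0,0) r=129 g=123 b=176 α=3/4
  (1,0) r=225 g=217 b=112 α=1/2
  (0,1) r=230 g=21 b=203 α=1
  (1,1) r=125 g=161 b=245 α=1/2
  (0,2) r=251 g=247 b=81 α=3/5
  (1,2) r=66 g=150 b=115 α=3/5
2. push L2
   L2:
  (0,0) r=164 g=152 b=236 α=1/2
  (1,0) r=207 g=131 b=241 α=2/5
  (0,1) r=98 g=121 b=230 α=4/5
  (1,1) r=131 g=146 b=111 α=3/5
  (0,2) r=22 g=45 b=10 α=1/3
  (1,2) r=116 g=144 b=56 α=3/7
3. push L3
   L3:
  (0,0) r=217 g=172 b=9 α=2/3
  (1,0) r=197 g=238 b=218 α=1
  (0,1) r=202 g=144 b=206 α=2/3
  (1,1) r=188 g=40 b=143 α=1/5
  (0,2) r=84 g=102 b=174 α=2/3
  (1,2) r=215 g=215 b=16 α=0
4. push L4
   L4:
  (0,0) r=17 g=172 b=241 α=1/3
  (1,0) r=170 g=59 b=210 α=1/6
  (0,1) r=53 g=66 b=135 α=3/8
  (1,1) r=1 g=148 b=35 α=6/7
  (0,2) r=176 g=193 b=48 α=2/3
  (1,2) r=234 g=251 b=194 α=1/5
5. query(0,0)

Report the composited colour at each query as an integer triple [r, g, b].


(0,0) stack=L1,L2,L3,L4; from [0,0,0]:
L1 α=3/4: [387/4, 369/4, 132]
L2 α=1/2: [1043/8, 977/8, 184]
L3 α=2/3: [1505/8, 1243/8, 202/3]
L4 α=1/3: [1573/12, 1931/12, 1127/9]
= [131, 161, 125]


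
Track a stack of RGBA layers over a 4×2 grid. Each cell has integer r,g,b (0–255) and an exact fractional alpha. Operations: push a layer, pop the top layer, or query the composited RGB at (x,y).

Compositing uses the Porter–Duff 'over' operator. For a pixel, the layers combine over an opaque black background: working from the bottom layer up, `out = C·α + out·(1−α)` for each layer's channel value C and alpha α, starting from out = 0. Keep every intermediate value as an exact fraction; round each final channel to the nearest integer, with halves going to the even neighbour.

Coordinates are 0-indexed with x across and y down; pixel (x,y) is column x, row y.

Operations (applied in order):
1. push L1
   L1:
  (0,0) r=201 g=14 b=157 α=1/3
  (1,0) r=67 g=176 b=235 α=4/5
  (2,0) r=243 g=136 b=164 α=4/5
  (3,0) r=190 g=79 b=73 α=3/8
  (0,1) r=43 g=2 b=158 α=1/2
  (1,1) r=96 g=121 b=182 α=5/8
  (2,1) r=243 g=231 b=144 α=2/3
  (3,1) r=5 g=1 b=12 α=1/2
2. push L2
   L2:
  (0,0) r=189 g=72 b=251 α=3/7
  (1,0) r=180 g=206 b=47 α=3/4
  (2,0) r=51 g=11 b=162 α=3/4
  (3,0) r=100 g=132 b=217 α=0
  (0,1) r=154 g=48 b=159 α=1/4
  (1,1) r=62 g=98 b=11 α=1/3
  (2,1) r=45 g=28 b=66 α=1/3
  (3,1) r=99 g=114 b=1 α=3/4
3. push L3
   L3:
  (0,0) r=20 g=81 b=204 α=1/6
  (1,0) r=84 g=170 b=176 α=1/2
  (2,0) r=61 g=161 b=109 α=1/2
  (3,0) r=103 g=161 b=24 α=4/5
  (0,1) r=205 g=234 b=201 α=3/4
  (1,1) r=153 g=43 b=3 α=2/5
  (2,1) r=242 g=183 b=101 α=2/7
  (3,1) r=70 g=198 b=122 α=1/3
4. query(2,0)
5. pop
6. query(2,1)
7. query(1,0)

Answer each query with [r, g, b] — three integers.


query (2,0) [L1,L2,L3] — begin 0,0,0
L1 α=4/5: [972/5, 544/5, 656/5]
L2 α=3/4: [1737/20, 709/20, 1543/10]
L3 α=1/2: [2957/40, 3929/40, 2633/20]
→ [74, 98, 132]

(2,1) stack=L1,L2; from [0,0,0]:
after L1 α=2/3: [162, 154, 96]
after L2 α=1/3: [123, 112, 86]
rounded: [123, 112, 86]

at x=1,y=0 over L1,L2:
after L1 α=4/5: [268/5, 704/5, 188]
after L2 α=3/4: [742/5, 1897/10, 329/4]
→ [148, 190, 82]


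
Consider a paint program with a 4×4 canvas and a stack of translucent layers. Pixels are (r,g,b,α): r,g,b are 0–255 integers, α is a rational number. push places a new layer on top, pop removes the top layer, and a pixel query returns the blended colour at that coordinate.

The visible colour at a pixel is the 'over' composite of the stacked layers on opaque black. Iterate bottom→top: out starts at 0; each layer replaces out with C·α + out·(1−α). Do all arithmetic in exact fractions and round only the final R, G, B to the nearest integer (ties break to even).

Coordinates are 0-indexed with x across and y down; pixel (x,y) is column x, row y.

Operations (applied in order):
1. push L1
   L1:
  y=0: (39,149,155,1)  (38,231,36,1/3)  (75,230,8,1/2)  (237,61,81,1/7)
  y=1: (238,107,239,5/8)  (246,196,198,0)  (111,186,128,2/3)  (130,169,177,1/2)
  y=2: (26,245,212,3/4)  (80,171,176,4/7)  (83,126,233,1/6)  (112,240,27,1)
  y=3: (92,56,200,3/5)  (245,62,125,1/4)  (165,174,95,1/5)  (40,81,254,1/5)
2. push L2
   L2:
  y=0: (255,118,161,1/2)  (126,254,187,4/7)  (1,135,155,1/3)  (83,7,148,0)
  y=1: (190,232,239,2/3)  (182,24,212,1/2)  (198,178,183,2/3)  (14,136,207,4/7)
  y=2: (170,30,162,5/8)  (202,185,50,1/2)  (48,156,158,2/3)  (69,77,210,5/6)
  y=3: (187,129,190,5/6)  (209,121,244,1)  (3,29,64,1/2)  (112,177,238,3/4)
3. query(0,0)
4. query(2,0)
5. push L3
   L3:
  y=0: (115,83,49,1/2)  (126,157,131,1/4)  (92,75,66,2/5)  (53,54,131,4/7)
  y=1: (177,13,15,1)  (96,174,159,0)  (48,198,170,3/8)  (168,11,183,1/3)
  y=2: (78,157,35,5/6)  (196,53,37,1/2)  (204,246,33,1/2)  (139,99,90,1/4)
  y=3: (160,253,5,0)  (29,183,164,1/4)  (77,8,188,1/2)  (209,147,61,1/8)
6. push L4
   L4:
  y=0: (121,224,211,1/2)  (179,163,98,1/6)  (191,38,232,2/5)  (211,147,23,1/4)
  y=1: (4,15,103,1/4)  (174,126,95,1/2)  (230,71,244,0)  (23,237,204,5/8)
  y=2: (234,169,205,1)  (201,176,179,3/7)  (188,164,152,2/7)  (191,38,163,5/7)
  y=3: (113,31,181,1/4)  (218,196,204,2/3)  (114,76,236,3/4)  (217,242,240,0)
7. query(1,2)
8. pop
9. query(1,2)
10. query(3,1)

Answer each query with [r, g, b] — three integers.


at x=0,y=0 over L1,L2:
after L1 α=1: [39, 149, 155]
after L2 α=1/2: [147, 267/2, 158]
→ [147, 134, 158]

at x=2,y=0 over L1,L2:
+L1 (α=1/2) → [75/2, 115, 4]
+L2 (α=1/3) → [76/3, 365/3, 163/3]
→ [25, 122, 54]

query (1,2) [L1,L2,L3,L4] — begin 0,0,0
L1 α=4/7: [320/7, 684/7, 704/7]
L2 α=1/2: [867/7, 1979/14, 527/7]
L3 α=1/2: [2239/14, 2721/28, 393/7]
L4 α=3/7: [8699/49, 6417/49, 5331/49]
rounded: [178, 131, 109]

at x=1,y=2 over L1,L2,L3:
L1 α=4/7: [320/7, 684/7, 704/7]
L2 α=1/2: [867/7, 1979/14, 527/7]
L3 α=1/2: [2239/14, 2721/28, 393/7]
→ [160, 97, 56]

(3,1) stack=L1,L2,L3; from [0,0,0]:
+L1 (α=1/2) → [65, 169/2, 177/2]
+L2 (α=4/7) → [251/7, 1595/14, 2187/14]
+L3 (α=1/3) → [1678/21, 1672/21, 1156/7]
→ [80, 80, 165]


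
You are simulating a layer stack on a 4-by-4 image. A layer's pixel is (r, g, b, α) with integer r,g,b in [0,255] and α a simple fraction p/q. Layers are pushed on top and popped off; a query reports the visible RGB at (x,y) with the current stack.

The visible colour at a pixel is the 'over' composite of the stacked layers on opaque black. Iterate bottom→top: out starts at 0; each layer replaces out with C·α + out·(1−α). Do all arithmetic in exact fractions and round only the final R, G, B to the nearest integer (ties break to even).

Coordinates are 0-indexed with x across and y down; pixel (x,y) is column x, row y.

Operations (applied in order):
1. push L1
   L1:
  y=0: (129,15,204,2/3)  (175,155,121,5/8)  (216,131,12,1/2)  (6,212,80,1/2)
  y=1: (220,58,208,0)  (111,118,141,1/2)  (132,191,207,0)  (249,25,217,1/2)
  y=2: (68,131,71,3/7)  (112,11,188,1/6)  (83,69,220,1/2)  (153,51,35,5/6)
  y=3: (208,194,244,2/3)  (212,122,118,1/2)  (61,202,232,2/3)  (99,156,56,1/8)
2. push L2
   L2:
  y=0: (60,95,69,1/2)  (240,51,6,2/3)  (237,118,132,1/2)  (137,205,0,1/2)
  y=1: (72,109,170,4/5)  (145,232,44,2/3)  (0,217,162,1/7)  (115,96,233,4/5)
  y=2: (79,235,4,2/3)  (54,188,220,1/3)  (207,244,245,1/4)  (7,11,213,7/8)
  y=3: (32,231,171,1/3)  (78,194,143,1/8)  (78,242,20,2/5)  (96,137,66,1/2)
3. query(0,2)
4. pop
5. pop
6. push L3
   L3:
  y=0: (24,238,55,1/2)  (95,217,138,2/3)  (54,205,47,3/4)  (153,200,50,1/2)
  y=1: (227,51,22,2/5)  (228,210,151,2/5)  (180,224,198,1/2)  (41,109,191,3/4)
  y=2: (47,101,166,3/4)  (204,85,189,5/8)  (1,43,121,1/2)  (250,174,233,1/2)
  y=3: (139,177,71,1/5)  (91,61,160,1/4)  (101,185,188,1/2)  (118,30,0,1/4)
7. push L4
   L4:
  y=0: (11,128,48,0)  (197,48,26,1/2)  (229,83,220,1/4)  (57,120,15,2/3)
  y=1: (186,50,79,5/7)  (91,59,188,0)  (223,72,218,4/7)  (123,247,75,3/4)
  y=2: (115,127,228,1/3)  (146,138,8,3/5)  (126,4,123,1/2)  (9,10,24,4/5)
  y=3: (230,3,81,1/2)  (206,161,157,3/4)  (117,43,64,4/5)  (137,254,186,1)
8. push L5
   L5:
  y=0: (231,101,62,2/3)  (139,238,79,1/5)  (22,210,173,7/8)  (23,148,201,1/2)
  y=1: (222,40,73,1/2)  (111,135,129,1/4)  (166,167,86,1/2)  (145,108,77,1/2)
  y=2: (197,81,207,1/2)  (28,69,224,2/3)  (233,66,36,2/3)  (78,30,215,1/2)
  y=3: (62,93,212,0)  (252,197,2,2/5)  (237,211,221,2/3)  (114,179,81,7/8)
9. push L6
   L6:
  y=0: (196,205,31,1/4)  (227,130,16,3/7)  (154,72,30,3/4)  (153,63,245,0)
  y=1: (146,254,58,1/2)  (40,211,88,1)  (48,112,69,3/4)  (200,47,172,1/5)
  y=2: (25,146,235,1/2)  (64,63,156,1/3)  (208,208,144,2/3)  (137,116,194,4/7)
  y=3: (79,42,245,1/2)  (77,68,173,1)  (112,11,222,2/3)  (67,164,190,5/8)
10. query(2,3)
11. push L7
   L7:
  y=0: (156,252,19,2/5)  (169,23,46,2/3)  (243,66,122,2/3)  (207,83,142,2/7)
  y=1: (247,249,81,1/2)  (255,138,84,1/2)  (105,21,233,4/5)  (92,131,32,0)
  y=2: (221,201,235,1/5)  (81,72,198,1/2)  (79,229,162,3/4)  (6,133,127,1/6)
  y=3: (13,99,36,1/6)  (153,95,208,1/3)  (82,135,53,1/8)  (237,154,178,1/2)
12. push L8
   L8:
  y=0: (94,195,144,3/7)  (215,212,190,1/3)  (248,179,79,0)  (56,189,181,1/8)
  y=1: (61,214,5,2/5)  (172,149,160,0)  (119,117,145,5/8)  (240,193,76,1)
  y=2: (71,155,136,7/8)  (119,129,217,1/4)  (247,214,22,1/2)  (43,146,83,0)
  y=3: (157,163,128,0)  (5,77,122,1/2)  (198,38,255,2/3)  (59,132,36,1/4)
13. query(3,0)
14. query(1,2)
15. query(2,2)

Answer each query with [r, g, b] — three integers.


at x=0,y=2 over L1,L2:
L1 α=3/7: [204/7, 393/7, 213/7]
L2 α=2/3: [1310/21, 3683/21, 269/21]
= [62, 175, 13]

(2,3) stack=L3,L4,L5,L6; from [0,0,0]:
after L3 α=1/2: [101/2, 185/2, 94]
after L4 α=4/5: [1037/10, 529/10, 70]
after L5 α=2/3: [5777/30, 1583/10, 512/3]
after L6 α=2/3: [12497/90, 601/10, 1844/9]
rounded: [139, 60, 205]

(3,0) stack=L3,L4,L5,L6,L7,L8; from [0,0,0]:
after L3 α=1/2: [153/2, 100, 25]
after L4 α=2/3: [127/2, 340/3, 55/3]
after L5 α=1/2: [173/4, 392/3, 329/3]
after L6 α=0: [173/4, 392/3, 329/3]
after L7 α=2/7: [2521/28, 2458/21, 2497/21]
after L8 α=1/8: [2745/32, 3025/24, 380/3]
→ [86, 126, 127]

query (1,2) [L3,L4,L5,L6,L7,L8] — begin 0,0,0
after L3 α=5/8: [255/2, 425/8, 945/8]
after L4 α=3/5: [693/5, 2081/20, 1041/20]
after L5 α=2/3: [973/15, 4841/60, 10001/60]
after L6 α=1/3: [2906/45, 6731/90, 14681/90]
after L7 α=1/2: [6551/90, 13211/180, 32501/180]
after L8 α=1/4: [10121/120, 20951/240, 45521/240]
→ [84, 87, 190]

at x=2,y=2 over L3,L4,L5,L6,L7,L8:
after L3 α=1/2: [1/2, 43/2, 121/2]
after L4 α=1/2: [253/4, 51/4, 367/4]
after L5 α=2/3: [2117/12, 193/4, 655/12]
after L6 α=2/3: [7109/36, 619/4, 4111/36]
after L7 α=3/4: [15641/144, 3367/16, 21607/144]
after L8 α=1/2: [51209/288, 6791/32, 24775/288]
→ [178, 212, 86]


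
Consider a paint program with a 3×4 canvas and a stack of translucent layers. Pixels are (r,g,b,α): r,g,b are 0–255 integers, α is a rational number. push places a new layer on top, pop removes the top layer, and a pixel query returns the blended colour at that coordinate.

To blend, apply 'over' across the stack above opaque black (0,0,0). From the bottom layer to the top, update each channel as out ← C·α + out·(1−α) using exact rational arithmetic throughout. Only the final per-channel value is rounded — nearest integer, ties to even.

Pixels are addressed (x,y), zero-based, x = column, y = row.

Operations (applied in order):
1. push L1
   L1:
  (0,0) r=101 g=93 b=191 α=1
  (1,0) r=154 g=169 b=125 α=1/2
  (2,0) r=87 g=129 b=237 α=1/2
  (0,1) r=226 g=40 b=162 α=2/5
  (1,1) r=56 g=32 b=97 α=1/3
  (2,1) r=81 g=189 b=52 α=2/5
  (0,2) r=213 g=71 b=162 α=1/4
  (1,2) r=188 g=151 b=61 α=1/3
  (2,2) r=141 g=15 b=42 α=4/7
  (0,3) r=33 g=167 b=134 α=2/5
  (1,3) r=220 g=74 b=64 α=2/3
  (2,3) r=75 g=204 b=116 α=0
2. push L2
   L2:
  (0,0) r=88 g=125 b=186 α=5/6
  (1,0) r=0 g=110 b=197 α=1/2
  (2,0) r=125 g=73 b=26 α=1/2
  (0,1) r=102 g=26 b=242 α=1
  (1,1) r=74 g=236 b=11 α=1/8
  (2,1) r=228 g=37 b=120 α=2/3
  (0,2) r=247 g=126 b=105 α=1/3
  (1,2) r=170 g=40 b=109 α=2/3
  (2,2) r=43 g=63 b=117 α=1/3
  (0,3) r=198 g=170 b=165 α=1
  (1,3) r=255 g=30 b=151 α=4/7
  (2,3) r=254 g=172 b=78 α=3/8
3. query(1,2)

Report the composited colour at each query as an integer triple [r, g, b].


query (1,2) [L1,L2] — begin 0,0,0
L1 α=1/3: [188/3, 151/3, 61/3]
L2 α=2/3: [1208/9, 391/9, 715/9]
→ [134, 43, 79]


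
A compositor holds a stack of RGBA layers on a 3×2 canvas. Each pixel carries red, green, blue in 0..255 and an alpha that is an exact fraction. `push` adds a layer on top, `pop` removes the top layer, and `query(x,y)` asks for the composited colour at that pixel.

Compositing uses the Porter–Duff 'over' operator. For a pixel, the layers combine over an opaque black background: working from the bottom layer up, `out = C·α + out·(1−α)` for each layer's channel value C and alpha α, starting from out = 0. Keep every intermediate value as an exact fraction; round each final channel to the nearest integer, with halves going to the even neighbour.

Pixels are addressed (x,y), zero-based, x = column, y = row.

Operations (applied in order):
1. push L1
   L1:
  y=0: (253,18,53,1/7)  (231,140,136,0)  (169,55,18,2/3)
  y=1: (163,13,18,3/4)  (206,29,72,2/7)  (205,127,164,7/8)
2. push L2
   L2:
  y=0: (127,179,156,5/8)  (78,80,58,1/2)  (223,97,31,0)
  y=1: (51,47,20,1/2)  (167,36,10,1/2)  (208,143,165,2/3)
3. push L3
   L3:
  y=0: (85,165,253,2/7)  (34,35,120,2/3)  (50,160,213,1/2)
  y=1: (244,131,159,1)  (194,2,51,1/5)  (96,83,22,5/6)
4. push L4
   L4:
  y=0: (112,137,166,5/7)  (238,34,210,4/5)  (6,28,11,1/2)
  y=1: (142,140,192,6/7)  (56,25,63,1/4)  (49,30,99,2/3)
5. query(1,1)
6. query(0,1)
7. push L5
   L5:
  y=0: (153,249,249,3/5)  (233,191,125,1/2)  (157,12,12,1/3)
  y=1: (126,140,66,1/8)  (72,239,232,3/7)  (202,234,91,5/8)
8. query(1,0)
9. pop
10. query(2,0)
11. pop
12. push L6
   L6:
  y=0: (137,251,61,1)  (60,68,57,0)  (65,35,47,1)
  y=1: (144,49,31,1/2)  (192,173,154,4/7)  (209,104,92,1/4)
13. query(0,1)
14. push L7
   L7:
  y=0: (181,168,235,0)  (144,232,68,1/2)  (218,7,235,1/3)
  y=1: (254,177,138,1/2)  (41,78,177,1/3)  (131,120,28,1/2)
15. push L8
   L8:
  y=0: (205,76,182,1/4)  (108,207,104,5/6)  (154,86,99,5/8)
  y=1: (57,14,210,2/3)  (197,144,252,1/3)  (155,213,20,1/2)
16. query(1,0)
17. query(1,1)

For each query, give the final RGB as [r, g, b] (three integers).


query (1,1) [L1,L2,L3,L4] — begin 0,0,0
+L1 (α=2/7) → [412/7, 58/7, 144/7]
+L2 (α=1/2) → [1581/14, 155/7, 107/7]
+L3 (α=1/5) → [904/7, 634/35, 157/7]
+L4 (α=1/4) → [776/7, 2777/140, 228/7]
= [111, 20, 33]

(0,1) stack=L1,L2,L3,L4; from [0,0,0]:
+L1 (α=3/4) → [489/4, 39/4, 27/2]
+L2 (α=1/2) → [693/8, 227/8, 67/4]
+L3 (α=1) → [244, 131, 159]
+L4 (α=6/7) → [1096/7, 971/7, 1311/7]
rounded: [157, 139, 187]

at x=1,y=0 over L1,L2,L3,L4,L5:
+L1 (α=0) → [0, 0, 0]
+L2 (α=1/2) → [39, 40, 29]
+L3 (α=2/3) → [107/3, 110/3, 269/3]
+L4 (α=4/5) → [2963/15, 518/15, 2789/15]
+L5 (α=1/2) → [3229/15, 3383/30, 2332/15]
= [215, 113, 155]

(2,0) stack=L1,L2,L3,L4; from [0,0,0]:
after L1 α=2/3: [338/3, 110/3, 12]
after L2 α=0: [338/3, 110/3, 12]
after L3 α=1/2: [244/3, 295/3, 225/2]
after L4 α=1/2: [131/3, 379/6, 247/4]
= [44, 63, 62]

(0,1) stack=L1,L2,L3,L6; from [0,0,0]:
+L1 (α=3/4) → [489/4, 39/4, 27/2]
+L2 (α=1/2) → [693/8, 227/8, 67/4]
+L3 (α=1) → [244, 131, 159]
+L6 (α=1/2) → [194, 90, 95]
= [194, 90, 95]

at x=1,y=0 over L1,L2,L3,L6,L7,L8:
L1 α=0: [0, 0, 0]
L2 α=1/2: [39, 40, 29]
L3 α=2/3: [107/3, 110/3, 269/3]
L6 α=0: [107/3, 110/3, 269/3]
L7 α=1/2: [539/6, 403/3, 473/6]
L8 α=5/6: [3779/36, 1754/9, 3593/36]
→ [105, 195, 100]

at x=1,y=1 over L1,L2,L3,L6,L7,L8:
L1 α=2/7: [412/7, 58/7, 144/7]
L2 α=1/2: [1581/14, 155/7, 107/7]
L3 α=1/5: [904/7, 634/35, 157/7]
L6 α=4/7: [8088/49, 26122/245, 4783/49]
L7 α=1/3: [18185/147, 71354/735, 18239/147]
L8 α=1/3: [65329/441, 248548/2205, 73522/441]
→ [148, 113, 167]


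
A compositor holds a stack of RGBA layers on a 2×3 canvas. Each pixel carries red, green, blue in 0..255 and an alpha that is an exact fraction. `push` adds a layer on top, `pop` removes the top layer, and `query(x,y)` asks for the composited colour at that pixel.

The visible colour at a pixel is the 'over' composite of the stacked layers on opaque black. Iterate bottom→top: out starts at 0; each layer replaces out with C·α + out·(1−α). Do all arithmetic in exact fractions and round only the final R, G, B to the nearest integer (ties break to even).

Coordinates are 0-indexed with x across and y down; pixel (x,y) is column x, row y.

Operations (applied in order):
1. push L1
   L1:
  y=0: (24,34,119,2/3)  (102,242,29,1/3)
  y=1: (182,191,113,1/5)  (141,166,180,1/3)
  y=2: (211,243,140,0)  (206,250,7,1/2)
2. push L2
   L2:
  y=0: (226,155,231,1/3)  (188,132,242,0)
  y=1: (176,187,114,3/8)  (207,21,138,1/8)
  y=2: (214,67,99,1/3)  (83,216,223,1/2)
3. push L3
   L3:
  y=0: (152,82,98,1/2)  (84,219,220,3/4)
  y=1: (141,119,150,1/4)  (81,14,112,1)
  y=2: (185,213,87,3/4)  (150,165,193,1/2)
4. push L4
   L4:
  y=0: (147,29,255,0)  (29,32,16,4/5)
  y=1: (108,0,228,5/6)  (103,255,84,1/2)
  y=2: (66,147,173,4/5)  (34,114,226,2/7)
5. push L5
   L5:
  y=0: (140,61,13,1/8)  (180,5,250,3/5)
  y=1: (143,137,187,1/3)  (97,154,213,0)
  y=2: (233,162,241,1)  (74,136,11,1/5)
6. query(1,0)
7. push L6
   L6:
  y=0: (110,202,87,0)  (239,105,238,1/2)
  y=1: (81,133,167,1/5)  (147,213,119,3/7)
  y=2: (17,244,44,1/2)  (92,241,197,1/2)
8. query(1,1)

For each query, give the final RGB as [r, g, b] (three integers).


(1,0) stack=L1,L2,L3,L4,L5; from [0,0,0]:
+L1 (α=1/3) → [34, 242/3, 29/3]
+L2 (α=0) → [34, 242/3, 29/3]
+L3 (α=3/4) → [143/2, 2213/12, 2009/12]
+L4 (α=4/5) → [75/2, 3749/60, 2777/60]
+L5 (α=3/5) → [123, 4199/150, 25277/150]
→ [123, 28, 169]

query (1,1) [L1,L2,L3,L4,L5,L6] — begin 0,0,0
after L1 α=1/3: [47, 166/3, 60]
after L2 α=1/8: [67, 1225/24, 279/4]
after L3 α=1: [81, 14, 112]
after L4 α=1/2: [92, 269/2, 98]
after L5 α=0: [92, 269/2, 98]
after L6 α=3/7: [809/7, 1177/7, 107]
rounded: [116, 168, 107]


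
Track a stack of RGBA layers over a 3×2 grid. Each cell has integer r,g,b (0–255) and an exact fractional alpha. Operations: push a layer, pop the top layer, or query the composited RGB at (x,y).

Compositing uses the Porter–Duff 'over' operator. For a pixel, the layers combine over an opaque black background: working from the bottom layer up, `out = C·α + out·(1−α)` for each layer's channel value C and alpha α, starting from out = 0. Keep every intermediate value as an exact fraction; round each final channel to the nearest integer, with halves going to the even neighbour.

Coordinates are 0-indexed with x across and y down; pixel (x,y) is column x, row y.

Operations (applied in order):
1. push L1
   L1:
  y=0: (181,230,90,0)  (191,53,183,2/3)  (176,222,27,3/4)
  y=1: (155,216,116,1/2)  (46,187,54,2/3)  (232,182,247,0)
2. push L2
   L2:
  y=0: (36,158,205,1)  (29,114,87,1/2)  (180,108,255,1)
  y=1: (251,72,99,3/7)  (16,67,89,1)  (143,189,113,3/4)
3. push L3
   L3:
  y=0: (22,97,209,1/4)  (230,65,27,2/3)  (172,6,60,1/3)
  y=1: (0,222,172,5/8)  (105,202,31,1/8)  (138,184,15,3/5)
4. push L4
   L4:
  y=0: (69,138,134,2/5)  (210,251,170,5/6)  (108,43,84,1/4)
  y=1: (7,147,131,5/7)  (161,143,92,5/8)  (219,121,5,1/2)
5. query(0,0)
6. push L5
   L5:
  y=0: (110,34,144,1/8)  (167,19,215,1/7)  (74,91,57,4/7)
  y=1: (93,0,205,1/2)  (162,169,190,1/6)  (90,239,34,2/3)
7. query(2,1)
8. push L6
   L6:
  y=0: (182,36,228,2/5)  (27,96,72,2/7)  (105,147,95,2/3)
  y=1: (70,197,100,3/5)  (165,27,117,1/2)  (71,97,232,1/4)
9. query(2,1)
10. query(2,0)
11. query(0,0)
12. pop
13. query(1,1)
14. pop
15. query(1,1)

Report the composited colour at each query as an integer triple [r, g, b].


at x=0,y=0 over L1,L2,L3,L4:
after L1 α=0: [0, 0, 0]
after L2 α=1: [36, 158, 205]
after L3 α=1/4: [65/2, 571/4, 206]
after L4 α=2/5: [471/10, 2817/20, 886/5]
→ [47, 141, 177]

query (2,1) [L1,L2,L3,L4,L5] — begin 0,0,0
after L1 α=0: [0, 0, 0]
after L2 α=3/4: [429/4, 567/4, 339/4]
after L3 α=3/5: [1257/10, 1671/10, 429/10]
after L4 α=1/2: [3447/20, 2881/20, 479/20]
after L5 α=2/3: [2349/20, 4147/20, 613/20]
→ [117, 207, 31]

(2,1) stack=L1,L2,L3,L4,L5,L6; from [0,0,0]:
+L1 (α=0) → [0, 0, 0]
+L2 (α=3/4) → [429/4, 567/4, 339/4]
+L3 (α=3/5) → [1257/10, 1671/10, 429/10]
+L4 (α=1/2) → [3447/20, 2881/20, 479/20]
+L5 (α=2/3) → [2349/20, 4147/20, 613/20]
+L6 (α=1/4) → [8467/80, 14381/80, 6479/80]
= [106, 180, 81]

query (2,0) [L1,L2,L3,L4,L5,L6] — begin 0,0,0
L1 α=3/4: [132, 333/2, 81/4]
L2 α=1: [180, 108, 255]
L3 α=1/3: [532/3, 74, 190]
L4 α=1/4: [160, 265/4, 327/2]
L5 α=4/7: [776/7, 2251/28, 1437/14]
L6 α=2/3: [2246/21, 10483/84, 4097/42]
→ [107, 125, 98]

query (0,0) [L1,L2,L3,L4,L5,L6] — begin 0,0,0
+L1 (α=0) → [0, 0, 0]
+L2 (α=1) → [36, 158, 205]
+L3 (α=1/4) → [65/2, 571/4, 206]
+L4 (α=2/5) → [471/10, 2817/20, 886/5]
+L5 (α=1/8) → [4397/80, 20399/160, 3461/20]
+L6 (α=2/5) → [42311/400, 72717/800, 19503/100]
rounded: [106, 91, 195]

(1,1) stack=L1,L2,L3,L4,L5; from [0,0,0]:
after L1 α=2/3: [92/3, 374/3, 36]
after L2 α=1: [16, 67, 89]
after L3 α=1/8: [217/8, 671/8, 327/4]
after L4 α=5/8: [7091/64, 7733/64, 2821/32]
after L5 α=1/6: [45823/384, 49481/384, 20185/192]
rounded: [119, 129, 105]

at x=1,y=1 over L1,L2,L3,L4:
+L1 (α=2/3) → [92/3, 374/3, 36]
+L2 (α=1) → [16, 67, 89]
+L3 (α=1/8) → [217/8, 671/8, 327/4]
+L4 (α=5/8) → [7091/64, 7733/64, 2821/32]
rounded: [111, 121, 88]


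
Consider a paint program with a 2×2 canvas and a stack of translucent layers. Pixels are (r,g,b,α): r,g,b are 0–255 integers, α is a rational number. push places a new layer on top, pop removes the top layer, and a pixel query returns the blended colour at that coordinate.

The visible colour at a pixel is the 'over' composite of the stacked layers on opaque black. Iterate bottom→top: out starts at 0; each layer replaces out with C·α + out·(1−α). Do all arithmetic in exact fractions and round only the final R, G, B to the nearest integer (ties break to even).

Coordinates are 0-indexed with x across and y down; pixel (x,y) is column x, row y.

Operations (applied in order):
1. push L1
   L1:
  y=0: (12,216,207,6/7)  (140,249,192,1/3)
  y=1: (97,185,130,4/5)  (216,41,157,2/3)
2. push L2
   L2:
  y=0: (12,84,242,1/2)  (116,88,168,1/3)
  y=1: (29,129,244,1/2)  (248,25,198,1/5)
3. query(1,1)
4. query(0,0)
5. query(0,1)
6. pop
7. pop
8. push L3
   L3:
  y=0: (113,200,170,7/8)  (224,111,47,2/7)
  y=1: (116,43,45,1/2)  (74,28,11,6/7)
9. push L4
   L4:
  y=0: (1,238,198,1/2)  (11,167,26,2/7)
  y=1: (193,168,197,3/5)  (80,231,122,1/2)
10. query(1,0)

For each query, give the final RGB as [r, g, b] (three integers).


query (1,1) [L1,L2] — begin 0,0,0
after L1 α=2/3: [144, 82/3, 314/3]
after L2 α=1/5: [824/5, 403/15, 370/3]
rounded: [165, 27, 123]

at x=0,y=0 over L1,L2:
+L1 (α=6/7) → [72/7, 1296/7, 1242/7]
+L2 (α=1/2) → [78/7, 942/7, 1468/7]
= [11, 135, 210]

(0,1) stack=L1,L2; from [0,0,0]:
+L1 (α=4/5) → [388/5, 148, 104]
+L2 (α=1/2) → [533/10, 277/2, 174]
= [53, 138, 174]

(1,0) stack=L3,L4; from [0,0,0]:
L3 α=2/7: [64, 222/7, 94/7]
L4 α=2/7: [342/7, 3448/49, 834/49]
= [49, 70, 17]


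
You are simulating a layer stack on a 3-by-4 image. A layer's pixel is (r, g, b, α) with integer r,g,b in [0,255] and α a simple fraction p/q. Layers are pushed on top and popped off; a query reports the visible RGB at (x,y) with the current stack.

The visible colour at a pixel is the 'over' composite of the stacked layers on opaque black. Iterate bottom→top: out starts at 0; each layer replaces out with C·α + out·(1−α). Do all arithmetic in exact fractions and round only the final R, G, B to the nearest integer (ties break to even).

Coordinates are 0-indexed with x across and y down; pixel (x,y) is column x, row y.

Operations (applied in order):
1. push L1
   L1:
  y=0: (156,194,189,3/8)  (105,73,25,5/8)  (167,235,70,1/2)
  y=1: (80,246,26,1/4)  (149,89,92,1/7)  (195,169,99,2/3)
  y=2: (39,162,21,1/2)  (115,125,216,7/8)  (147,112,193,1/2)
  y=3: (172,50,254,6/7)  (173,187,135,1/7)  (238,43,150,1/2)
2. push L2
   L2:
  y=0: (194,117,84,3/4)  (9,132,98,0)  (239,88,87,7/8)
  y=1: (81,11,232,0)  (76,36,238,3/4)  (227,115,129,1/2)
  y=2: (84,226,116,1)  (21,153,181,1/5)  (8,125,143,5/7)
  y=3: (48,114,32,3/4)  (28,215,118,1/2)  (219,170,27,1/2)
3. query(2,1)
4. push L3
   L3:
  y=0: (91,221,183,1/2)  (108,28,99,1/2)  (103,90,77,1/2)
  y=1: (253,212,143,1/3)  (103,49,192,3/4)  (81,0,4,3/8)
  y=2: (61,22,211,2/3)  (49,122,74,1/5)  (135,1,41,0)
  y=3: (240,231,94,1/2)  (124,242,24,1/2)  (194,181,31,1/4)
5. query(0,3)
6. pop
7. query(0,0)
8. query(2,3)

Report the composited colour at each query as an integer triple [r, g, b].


(2,1) stack=L1,L2; from [0,0,0]:
L1 α=2/3: [130, 338/3, 66]
L2 α=1/2: [357/2, 683/6, 195/2]
→ [178, 114, 98]

query (0,3) [L1,L2,L3] — begin 0,0,0
after L1 α=6/7: [1032/7, 300/7, 1524/7]
after L2 α=3/4: [510/7, 1347/14, 549/7]
after L3 α=1/2: [1095/7, 4581/28, 1207/14]
rounded: [156, 164, 86]

at x=0,y=0 over L1,L2:
after L1 α=3/8: [117/2, 291/4, 567/8]
after L2 α=3/4: [1281/8, 1695/16, 2583/32]
→ [160, 106, 81]

(2,3) stack=L1,L2; from [0,0,0]:
+L1 (α=1/2) → [119, 43/2, 75]
+L2 (α=1/2) → [169, 383/4, 51]
→ [169, 96, 51]
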